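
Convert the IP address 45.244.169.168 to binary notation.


45 = 00101101
244 = 11110100
169 = 10101001
168 = 10101000
Binary: 00101101.11110100.10101001.10101000


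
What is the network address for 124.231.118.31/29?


IP:   01111100.11100111.01110110.00011111
Mask: 11111111.11111111.11111111.11111000
AND operation:
Net:  01111100.11100111.01110110.00011000
Network: 124.231.118.24/29


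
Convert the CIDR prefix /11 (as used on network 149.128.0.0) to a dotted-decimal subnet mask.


/11 means 11 network bits, 21 host bits
Binary: 11111111111000000000000000000000
Mask: 255.224.0.0


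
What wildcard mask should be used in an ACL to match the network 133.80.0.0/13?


Subnet mask: 255.248.0.0
Wildcard = 255.255.255.255 - subnet mask
255 - 255 = 0
255 - 248 = 7
255 - 0 = 255
255 - 0 = 255
Wildcard: 0.7.255.255


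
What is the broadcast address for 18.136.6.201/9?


Network: 18.128.0.0/9
Host bits = 23
Set all host bits to 1:
Broadcast: 18.255.255.255


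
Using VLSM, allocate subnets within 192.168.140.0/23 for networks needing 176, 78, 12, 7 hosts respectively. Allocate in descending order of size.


176 hosts -> /24 (254 usable): 192.168.140.0/24
78 hosts -> /25 (126 usable): 192.168.141.0/25
12 hosts -> /28 (14 usable): 192.168.141.128/28
7 hosts -> /28 (14 usable): 192.168.141.144/28
Allocation: 192.168.140.0/24 (176 hosts, 254 usable); 192.168.141.0/25 (78 hosts, 126 usable); 192.168.141.128/28 (12 hosts, 14 usable); 192.168.141.144/28 (7 hosts, 14 usable)


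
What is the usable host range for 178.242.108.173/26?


Network: 178.242.108.128
Broadcast: 178.242.108.191
First usable = network + 1
Last usable = broadcast - 1
Range: 178.242.108.129 to 178.242.108.190


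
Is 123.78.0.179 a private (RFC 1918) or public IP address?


RFC 1918 private ranges:
  10.0.0.0/8 (10.0.0.0 - 10.255.255.255)
  172.16.0.0/12 (172.16.0.0 - 172.31.255.255)
  192.168.0.0/16 (192.168.0.0 - 192.168.255.255)
Public (not in any RFC 1918 range)


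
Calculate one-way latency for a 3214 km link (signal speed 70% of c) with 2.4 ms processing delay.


Speed = 0.7 * 3e5 km/s = 210000 km/s
Propagation delay = 3214 / 210000 = 0.0153 s = 15.3048 ms
Processing delay = 2.4 ms
Total one-way latency = 17.7048 ms


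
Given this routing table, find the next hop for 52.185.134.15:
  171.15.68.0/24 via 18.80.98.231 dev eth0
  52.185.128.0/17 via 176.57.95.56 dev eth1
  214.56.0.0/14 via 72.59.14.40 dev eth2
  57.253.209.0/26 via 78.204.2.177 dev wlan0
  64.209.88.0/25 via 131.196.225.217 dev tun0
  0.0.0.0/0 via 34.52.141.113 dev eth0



Longest prefix match for 52.185.134.15:
  /24 171.15.68.0: no
  /17 52.185.128.0: MATCH
  /14 214.56.0.0: no
  /26 57.253.209.0: no
  /25 64.209.88.0: no
  /0 0.0.0.0: MATCH
Selected: next-hop 176.57.95.56 via eth1 (matched /17)


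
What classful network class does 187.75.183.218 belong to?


First octet: 187
Binary: 10111011
10xxxxxx -> Class B (128-191)
Class B, default mask 255.255.0.0 (/16)


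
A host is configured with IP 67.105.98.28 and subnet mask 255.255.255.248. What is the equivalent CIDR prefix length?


Binary: 11111111.11111111.11111111.11111000
Count leading 1s
Prefix: /29


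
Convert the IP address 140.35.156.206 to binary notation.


140 = 10001100
35 = 00100011
156 = 10011100
206 = 11001110
Binary: 10001100.00100011.10011100.11001110


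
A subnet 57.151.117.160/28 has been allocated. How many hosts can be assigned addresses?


Host bits = 32 - 28 = 4
Total addresses = 2^4 = 16
Usable = total - 2 (network and broadcast)
Usable hosts: 14


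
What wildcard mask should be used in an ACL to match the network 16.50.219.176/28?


Subnet mask: 255.255.255.240
Wildcard = 255.255.255.255 - subnet mask
255 - 255 = 0
255 - 255 = 0
255 - 255 = 0
255 - 240 = 15
Wildcard: 0.0.0.15


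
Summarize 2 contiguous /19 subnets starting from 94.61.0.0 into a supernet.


Original prefix: /19
Number of subnets: 2 = 2^1
New prefix = 19 - 1 = 18
Supernet: 94.61.0.0/18


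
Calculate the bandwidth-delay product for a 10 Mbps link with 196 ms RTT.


BDP = bandwidth * RTT
= 10 Mbps * 196 ms
= 10 * 1e6 * 196 / 1000 bits
= 1960000 bits
= 245000 bytes
= 239.2578 KB
BDP = 1960000 bits (245000 bytes)


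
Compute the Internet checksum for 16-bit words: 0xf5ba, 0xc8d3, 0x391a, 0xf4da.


Sum all words (with carry folding):
+ 0xf5ba = 0xf5ba
+ 0xc8d3 = 0xbe8e
+ 0x391a = 0xf7a8
+ 0xf4da = 0xec83
One's complement: ~0xec83
Checksum = 0x137c


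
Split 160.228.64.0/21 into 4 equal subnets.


New prefix = 21 + 2 = 23
Each subnet has 512 addresses
  160.228.64.0/23
  160.228.66.0/23
  160.228.68.0/23
  160.228.70.0/23
Subnets: 160.228.64.0/23, 160.228.66.0/23, 160.228.68.0/23, 160.228.70.0/23


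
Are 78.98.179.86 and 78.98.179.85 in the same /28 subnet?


Mask: 255.255.255.240
78.98.179.86 AND mask = 78.98.179.80
78.98.179.85 AND mask = 78.98.179.80
Yes, same subnet (78.98.179.80)


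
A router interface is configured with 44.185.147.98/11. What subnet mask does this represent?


/11 means 11 network bits, 21 host bits
Binary: 11111111111000000000000000000000
Mask: 255.224.0.0


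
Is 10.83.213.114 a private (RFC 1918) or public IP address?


RFC 1918 private ranges:
  10.0.0.0/8 (10.0.0.0 - 10.255.255.255)
  172.16.0.0/12 (172.16.0.0 - 172.31.255.255)
  192.168.0.0/16 (192.168.0.0 - 192.168.255.255)
Private (in 10.0.0.0/8)


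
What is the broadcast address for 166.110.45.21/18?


Network: 166.110.0.0/18
Host bits = 14
Set all host bits to 1:
Broadcast: 166.110.63.255


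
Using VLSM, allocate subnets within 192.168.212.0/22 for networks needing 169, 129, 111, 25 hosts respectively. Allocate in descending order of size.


169 hosts -> /24 (254 usable): 192.168.212.0/24
129 hosts -> /24 (254 usable): 192.168.213.0/24
111 hosts -> /25 (126 usable): 192.168.214.0/25
25 hosts -> /27 (30 usable): 192.168.214.128/27
Allocation: 192.168.212.0/24 (169 hosts, 254 usable); 192.168.213.0/24 (129 hosts, 254 usable); 192.168.214.0/25 (111 hosts, 126 usable); 192.168.214.128/27 (25 hosts, 30 usable)


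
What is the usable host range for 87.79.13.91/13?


Network: 87.72.0.0
Broadcast: 87.79.255.255
First usable = network + 1
Last usable = broadcast - 1
Range: 87.72.0.1 to 87.79.255.254


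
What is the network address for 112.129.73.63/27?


IP:   01110000.10000001.01001001.00111111
Mask: 11111111.11111111.11111111.11100000
AND operation:
Net:  01110000.10000001.01001001.00100000
Network: 112.129.73.32/27


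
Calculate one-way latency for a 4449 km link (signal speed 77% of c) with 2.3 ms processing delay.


Speed = 0.77 * 3e5 km/s = 231000 km/s
Propagation delay = 4449 / 231000 = 0.0193 s = 19.2597 ms
Processing delay = 2.3 ms
Total one-way latency = 21.5597 ms


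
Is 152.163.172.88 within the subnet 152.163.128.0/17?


Subnet network: 152.163.128.0
Test IP AND mask: 152.163.128.0
Yes, 152.163.172.88 is in 152.163.128.0/17


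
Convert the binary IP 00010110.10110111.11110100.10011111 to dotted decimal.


00010110 = 22
10110111 = 183
11110100 = 244
10011111 = 159
IP: 22.183.244.159


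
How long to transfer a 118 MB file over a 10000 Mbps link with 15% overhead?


Effective throughput = 10000 * (1 - 15/100) = 8500 Mbps
File size in Mb = 118 * 8 = 944 Mb
Time = 944 / 8500
Time = 0.1111 seconds


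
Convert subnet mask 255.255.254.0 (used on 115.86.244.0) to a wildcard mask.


Subnet mask: 255.255.254.0
Wildcard = 255.255.255.255 - subnet mask
255 - 255 = 0
255 - 255 = 0
255 - 254 = 1
255 - 0 = 255
Wildcard: 0.0.1.255


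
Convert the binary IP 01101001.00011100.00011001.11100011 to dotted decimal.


01101001 = 105
00011100 = 28
00011001 = 25
11100011 = 227
IP: 105.28.25.227


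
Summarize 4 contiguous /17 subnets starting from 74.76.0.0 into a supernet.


Original prefix: /17
Number of subnets: 4 = 2^2
New prefix = 17 - 2 = 15
Supernet: 74.76.0.0/15


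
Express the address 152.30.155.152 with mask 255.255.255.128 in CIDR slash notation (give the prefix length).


Binary: 11111111.11111111.11111111.10000000
Count leading 1s
Prefix: /25


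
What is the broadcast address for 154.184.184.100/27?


Network: 154.184.184.96/27
Host bits = 5
Set all host bits to 1:
Broadcast: 154.184.184.127


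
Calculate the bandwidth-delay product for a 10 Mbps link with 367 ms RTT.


BDP = bandwidth * RTT
= 10 Mbps * 367 ms
= 10 * 1e6 * 367 / 1000 bits
= 3670000 bits
= 458750 bytes
= 447.998 KB
BDP = 3670000 bits (458750 bytes)


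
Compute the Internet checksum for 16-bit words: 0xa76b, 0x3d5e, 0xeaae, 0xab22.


Sum all words (with carry folding):
+ 0xa76b = 0xa76b
+ 0x3d5e = 0xe4c9
+ 0xeaae = 0xcf78
+ 0xab22 = 0x7a9b
One's complement: ~0x7a9b
Checksum = 0x8564


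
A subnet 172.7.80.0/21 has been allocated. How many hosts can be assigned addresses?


Host bits = 32 - 21 = 11
Total addresses = 2^11 = 2048
Usable = total - 2 (network and broadcast)
Usable hosts: 2046


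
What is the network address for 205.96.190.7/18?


IP:   11001101.01100000.10111110.00000111
Mask: 11111111.11111111.11000000.00000000
AND operation:
Net:  11001101.01100000.10000000.00000000
Network: 205.96.128.0/18


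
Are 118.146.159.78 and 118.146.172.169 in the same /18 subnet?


Mask: 255.255.192.0
118.146.159.78 AND mask = 118.146.128.0
118.146.172.169 AND mask = 118.146.128.0
Yes, same subnet (118.146.128.0)


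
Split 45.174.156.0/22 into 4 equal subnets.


New prefix = 22 + 2 = 24
Each subnet has 256 addresses
  45.174.156.0/24
  45.174.157.0/24
  45.174.158.0/24
  45.174.159.0/24
Subnets: 45.174.156.0/24, 45.174.157.0/24, 45.174.158.0/24, 45.174.159.0/24


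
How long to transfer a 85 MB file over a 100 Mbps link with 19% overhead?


Effective throughput = 100 * (1 - 19/100) = 81 Mbps
File size in Mb = 85 * 8 = 680 Mb
Time = 680 / 81
Time = 8.3951 seconds


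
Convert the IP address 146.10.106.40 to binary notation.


146 = 10010010
10 = 00001010
106 = 01101010
40 = 00101000
Binary: 10010010.00001010.01101010.00101000


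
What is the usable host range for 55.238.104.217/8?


Network: 55.0.0.0
Broadcast: 55.255.255.255
First usable = network + 1
Last usable = broadcast - 1
Range: 55.0.0.1 to 55.255.255.254


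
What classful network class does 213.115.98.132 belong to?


First octet: 213
Binary: 11010101
110xxxxx -> Class C (192-223)
Class C, default mask 255.255.255.0 (/24)


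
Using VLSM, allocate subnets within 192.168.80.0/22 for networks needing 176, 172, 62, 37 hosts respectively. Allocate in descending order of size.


176 hosts -> /24 (254 usable): 192.168.80.0/24
172 hosts -> /24 (254 usable): 192.168.81.0/24
62 hosts -> /26 (62 usable): 192.168.82.0/26
37 hosts -> /26 (62 usable): 192.168.82.64/26
Allocation: 192.168.80.0/24 (176 hosts, 254 usable); 192.168.81.0/24 (172 hosts, 254 usable); 192.168.82.0/26 (62 hosts, 62 usable); 192.168.82.64/26 (37 hosts, 62 usable)


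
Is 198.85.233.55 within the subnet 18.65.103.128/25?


Subnet network: 18.65.103.128
Test IP AND mask: 198.85.233.0
No, 198.85.233.55 is not in 18.65.103.128/25


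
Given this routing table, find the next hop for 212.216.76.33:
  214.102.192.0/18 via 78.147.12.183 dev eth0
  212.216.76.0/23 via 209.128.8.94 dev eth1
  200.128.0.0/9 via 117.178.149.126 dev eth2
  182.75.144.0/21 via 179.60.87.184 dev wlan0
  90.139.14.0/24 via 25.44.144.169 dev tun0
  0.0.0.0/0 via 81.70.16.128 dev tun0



Longest prefix match for 212.216.76.33:
  /18 214.102.192.0: no
  /23 212.216.76.0: MATCH
  /9 200.128.0.0: no
  /21 182.75.144.0: no
  /24 90.139.14.0: no
  /0 0.0.0.0: MATCH
Selected: next-hop 209.128.8.94 via eth1 (matched /23)


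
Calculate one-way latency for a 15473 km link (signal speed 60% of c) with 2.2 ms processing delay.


Speed = 0.6 * 3e5 km/s = 180000 km/s
Propagation delay = 15473 / 180000 = 0.086 s = 85.9611 ms
Processing delay = 2.2 ms
Total one-way latency = 88.1611 ms


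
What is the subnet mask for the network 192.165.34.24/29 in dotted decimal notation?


/29 means 29 network bits, 3 host bits
Binary: 11111111111111111111111111111000
Mask: 255.255.255.248


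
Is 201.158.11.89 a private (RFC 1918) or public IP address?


RFC 1918 private ranges:
  10.0.0.0/8 (10.0.0.0 - 10.255.255.255)
  172.16.0.0/12 (172.16.0.0 - 172.31.255.255)
  192.168.0.0/16 (192.168.0.0 - 192.168.255.255)
Public (not in any RFC 1918 range)


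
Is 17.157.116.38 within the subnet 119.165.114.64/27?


Subnet network: 119.165.114.64
Test IP AND mask: 17.157.116.32
No, 17.157.116.38 is not in 119.165.114.64/27


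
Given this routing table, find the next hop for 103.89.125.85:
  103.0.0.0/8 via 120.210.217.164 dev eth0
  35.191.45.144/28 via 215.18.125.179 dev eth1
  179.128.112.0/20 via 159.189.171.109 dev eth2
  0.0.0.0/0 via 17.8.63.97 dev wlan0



Longest prefix match for 103.89.125.85:
  /8 103.0.0.0: MATCH
  /28 35.191.45.144: no
  /20 179.128.112.0: no
  /0 0.0.0.0: MATCH
Selected: next-hop 120.210.217.164 via eth0 (matched /8)


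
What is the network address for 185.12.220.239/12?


IP:   10111001.00001100.11011100.11101111
Mask: 11111111.11110000.00000000.00000000
AND operation:
Net:  10111001.00000000.00000000.00000000
Network: 185.0.0.0/12


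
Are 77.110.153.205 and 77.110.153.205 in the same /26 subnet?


Mask: 255.255.255.192
77.110.153.205 AND mask = 77.110.153.192
77.110.153.205 AND mask = 77.110.153.192
Yes, same subnet (77.110.153.192)


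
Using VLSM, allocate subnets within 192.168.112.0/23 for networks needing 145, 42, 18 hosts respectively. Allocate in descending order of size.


145 hosts -> /24 (254 usable): 192.168.112.0/24
42 hosts -> /26 (62 usable): 192.168.113.0/26
18 hosts -> /27 (30 usable): 192.168.113.64/27
Allocation: 192.168.112.0/24 (145 hosts, 254 usable); 192.168.113.0/26 (42 hosts, 62 usable); 192.168.113.64/27 (18 hosts, 30 usable)


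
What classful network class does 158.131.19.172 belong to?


First octet: 158
Binary: 10011110
10xxxxxx -> Class B (128-191)
Class B, default mask 255.255.0.0 (/16)


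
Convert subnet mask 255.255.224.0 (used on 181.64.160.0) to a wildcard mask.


Subnet mask: 255.255.224.0
Wildcard = 255.255.255.255 - subnet mask
255 - 255 = 0
255 - 255 = 0
255 - 224 = 31
255 - 0 = 255
Wildcard: 0.0.31.255


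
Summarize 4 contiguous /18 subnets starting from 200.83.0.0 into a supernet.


Original prefix: /18
Number of subnets: 4 = 2^2
New prefix = 18 - 2 = 16
Supernet: 200.83.0.0/16


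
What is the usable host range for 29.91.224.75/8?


Network: 29.0.0.0
Broadcast: 29.255.255.255
First usable = network + 1
Last usable = broadcast - 1
Range: 29.0.0.1 to 29.255.255.254


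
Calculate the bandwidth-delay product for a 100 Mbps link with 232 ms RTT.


BDP = bandwidth * RTT
= 100 Mbps * 232 ms
= 100 * 1e6 * 232 / 1000 bits
= 23200000 bits
= 2900000 bytes
= 2832.0312 KB
BDP = 23200000 bits (2900000 bytes)


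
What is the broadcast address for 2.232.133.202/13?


Network: 2.232.0.0/13
Host bits = 19
Set all host bits to 1:
Broadcast: 2.239.255.255


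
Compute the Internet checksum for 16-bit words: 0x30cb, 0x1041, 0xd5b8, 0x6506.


Sum all words (with carry folding):
+ 0x30cb = 0x30cb
+ 0x1041 = 0x410c
+ 0xd5b8 = 0x16c5
+ 0x6506 = 0x7bcb
One's complement: ~0x7bcb
Checksum = 0x8434


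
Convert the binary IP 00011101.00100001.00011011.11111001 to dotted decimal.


00011101 = 29
00100001 = 33
00011011 = 27
11111001 = 249
IP: 29.33.27.249


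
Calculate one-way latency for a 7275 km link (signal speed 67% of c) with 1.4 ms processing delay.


Speed = 0.67 * 3e5 km/s = 201000 km/s
Propagation delay = 7275 / 201000 = 0.0362 s = 36.194 ms
Processing delay = 1.4 ms
Total one-way latency = 37.594 ms


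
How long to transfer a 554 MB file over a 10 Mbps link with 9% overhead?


Effective throughput = 10 * (1 - 9/100) = 9.1 Mbps
File size in Mb = 554 * 8 = 4432 Mb
Time = 4432 / 9.1
Time = 487.033 seconds


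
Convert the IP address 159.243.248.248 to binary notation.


159 = 10011111
243 = 11110011
248 = 11111000
248 = 11111000
Binary: 10011111.11110011.11111000.11111000


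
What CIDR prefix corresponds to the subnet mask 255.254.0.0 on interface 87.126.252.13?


Binary: 11111111.11111110.00000000.00000000
Count leading 1s
Prefix: /15


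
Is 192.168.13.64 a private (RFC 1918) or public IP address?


RFC 1918 private ranges:
  10.0.0.0/8 (10.0.0.0 - 10.255.255.255)
  172.16.0.0/12 (172.16.0.0 - 172.31.255.255)
  192.168.0.0/16 (192.168.0.0 - 192.168.255.255)
Private (in 192.168.0.0/16)


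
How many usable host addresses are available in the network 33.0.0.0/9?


Host bits = 32 - 9 = 23
Total addresses = 2^23 = 8388608
Usable = total - 2 (network and broadcast)
Usable hosts: 8388606


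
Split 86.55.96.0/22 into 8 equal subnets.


New prefix = 22 + 3 = 25
Each subnet has 128 addresses
  86.55.96.0/25
  86.55.96.128/25
  86.55.97.0/25
  86.55.97.128/25
  86.55.98.0/25
  86.55.98.128/25
  86.55.99.0/25
  86.55.99.128/25
Subnets: 86.55.96.0/25, 86.55.96.128/25, 86.55.97.0/25, 86.55.97.128/25, 86.55.98.0/25, 86.55.98.128/25, 86.55.99.0/25, 86.55.99.128/25


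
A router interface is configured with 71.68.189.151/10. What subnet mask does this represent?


/10 means 10 network bits, 22 host bits
Binary: 11111111110000000000000000000000
Mask: 255.192.0.0


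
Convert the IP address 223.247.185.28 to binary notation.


223 = 11011111
247 = 11110111
185 = 10111001
28 = 00011100
Binary: 11011111.11110111.10111001.00011100


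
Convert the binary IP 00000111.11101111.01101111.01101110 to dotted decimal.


00000111 = 7
11101111 = 239
01101111 = 111
01101110 = 110
IP: 7.239.111.110


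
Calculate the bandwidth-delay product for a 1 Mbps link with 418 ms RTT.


BDP = bandwidth * RTT
= 1 Mbps * 418 ms
= 1 * 1e6 * 418 / 1000 bits
= 418000 bits
= 52250 bytes
= 51.0254 KB
BDP = 418000 bits (52250 bytes)


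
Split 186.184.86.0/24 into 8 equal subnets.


New prefix = 24 + 3 = 27
Each subnet has 32 addresses
  186.184.86.0/27
  186.184.86.32/27
  186.184.86.64/27
  186.184.86.96/27
  186.184.86.128/27
  186.184.86.160/27
  186.184.86.192/27
  186.184.86.224/27
Subnets: 186.184.86.0/27, 186.184.86.32/27, 186.184.86.64/27, 186.184.86.96/27, 186.184.86.128/27, 186.184.86.160/27, 186.184.86.192/27, 186.184.86.224/27


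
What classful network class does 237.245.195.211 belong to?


First octet: 237
Binary: 11101101
1110xxxx -> Class D (224-239)
Class D (multicast), default mask N/A


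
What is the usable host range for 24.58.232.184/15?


Network: 24.58.0.0
Broadcast: 24.59.255.255
First usable = network + 1
Last usable = broadcast - 1
Range: 24.58.0.1 to 24.59.255.254


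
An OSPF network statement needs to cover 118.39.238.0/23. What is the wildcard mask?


Subnet mask: 255.255.254.0
Wildcard = 255.255.255.255 - subnet mask
255 - 255 = 0
255 - 255 = 0
255 - 254 = 1
255 - 0 = 255
Wildcard: 0.0.1.255


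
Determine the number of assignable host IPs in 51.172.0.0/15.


Host bits = 32 - 15 = 17
Total addresses = 2^17 = 131072
Usable = total - 2 (network and broadcast)
Usable hosts: 131070


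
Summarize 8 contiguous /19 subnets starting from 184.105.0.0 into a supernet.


Original prefix: /19
Number of subnets: 8 = 2^3
New prefix = 19 - 3 = 16
Supernet: 184.105.0.0/16


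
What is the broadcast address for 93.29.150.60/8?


Network: 93.0.0.0/8
Host bits = 24
Set all host bits to 1:
Broadcast: 93.255.255.255


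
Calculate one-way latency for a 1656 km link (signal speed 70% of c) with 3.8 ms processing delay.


Speed = 0.7 * 3e5 km/s = 210000 km/s
Propagation delay = 1656 / 210000 = 0.0079 s = 7.8857 ms
Processing delay = 3.8 ms
Total one-way latency = 11.6857 ms


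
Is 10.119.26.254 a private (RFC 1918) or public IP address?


RFC 1918 private ranges:
  10.0.0.0/8 (10.0.0.0 - 10.255.255.255)
  172.16.0.0/12 (172.16.0.0 - 172.31.255.255)
  192.168.0.0/16 (192.168.0.0 - 192.168.255.255)
Private (in 10.0.0.0/8)


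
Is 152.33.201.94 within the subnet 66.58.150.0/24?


Subnet network: 66.58.150.0
Test IP AND mask: 152.33.201.0
No, 152.33.201.94 is not in 66.58.150.0/24


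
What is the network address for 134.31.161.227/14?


IP:   10000110.00011111.10100001.11100011
Mask: 11111111.11111100.00000000.00000000
AND operation:
Net:  10000110.00011100.00000000.00000000
Network: 134.28.0.0/14


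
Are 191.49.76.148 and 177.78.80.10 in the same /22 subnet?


Mask: 255.255.252.0
191.49.76.148 AND mask = 191.49.76.0
177.78.80.10 AND mask = 177.78.80.0
No, different subnets (191.49.76.0 vs 177.78.80.0)


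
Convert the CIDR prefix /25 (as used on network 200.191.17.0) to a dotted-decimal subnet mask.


/25 means 25 network bits, 7 host bits
Binary: 11111111111111111111111110000000
Mask: 255.255.255.128


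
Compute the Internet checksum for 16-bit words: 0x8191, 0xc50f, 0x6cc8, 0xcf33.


Sum all words (with carry folding):
+ 0x8191 = 0x8191
+ 0xc50f = 0x46a1
+ 0x6cc8 = 0xb369
+ 0xcf33 = 0x829d
One's complement: ~0x829d
Checksum = 0x7d62


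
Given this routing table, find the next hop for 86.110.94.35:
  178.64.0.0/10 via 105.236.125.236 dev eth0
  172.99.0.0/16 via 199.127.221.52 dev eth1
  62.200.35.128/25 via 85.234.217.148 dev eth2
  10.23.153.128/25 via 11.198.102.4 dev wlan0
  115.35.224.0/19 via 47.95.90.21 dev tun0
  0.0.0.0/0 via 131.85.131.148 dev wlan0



Longest prefix match for 86.110.94.35:
  /10 178.64.0.0: no
  /16 172.99.0.0: no
  /25 62.200.35.128: no
  /25 10.23.153.128: no
  /19 115.35.224.0: no
  /0 0.0.0.0: MATCH
Selected: next-hop 131.85.131.148 via wlan0 (matched /0)


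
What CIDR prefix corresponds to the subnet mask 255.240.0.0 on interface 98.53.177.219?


Binary: 11111111.11110000.00000000.00000000
Count leading 1s
Prefix: /12


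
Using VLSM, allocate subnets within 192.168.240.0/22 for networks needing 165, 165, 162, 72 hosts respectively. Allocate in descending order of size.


165 hosts -> /24 (254 usable): 192.168.240.0/24
165 hosts -> /24 (254 usable): 192.168.241.0/24
162 hosts -> /24 (254 usable): 192.168.242.0/24
72 hosts -> /25 (126 usable): 192.168.243.0/25
Allocation: 192.168.240.0/24 (165 hosts, 254 usable); 192.168.241.0/24 (165 hosts, 254 usable); 192.168.242.0/24 (162 hosts, 254 usable); 192.168.243.0/25 (72 hosts, 126 usable)


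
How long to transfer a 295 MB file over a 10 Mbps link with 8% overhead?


Effective throughput = 10 * (1 - 8/100) = 9.2 Mbps
File size in Mb = 295 * 8 = 2360 Mb
Time = 2360 / 9.2
Time = 256.5217 seconds


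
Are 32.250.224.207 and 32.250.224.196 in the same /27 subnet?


Mask: 255.255.255.224
32.250.224.207 AND mask = 32.250.224.192
32.250.224.196 AND mask = 32.250.224.192
Yes, same subnet (32.250.224.192)


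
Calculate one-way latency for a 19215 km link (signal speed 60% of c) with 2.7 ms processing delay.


Speed = 0.6 * 3e5 km/s = 180000 km/s
Propagation delay = 19215 / 180000 = 0.1067 s = 106.75 ms
Processing delay = 2.7 ms
Total one-way latency = 109.45 ms


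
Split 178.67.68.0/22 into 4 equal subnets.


New prefix = 22 + 2 = 24
Each subnet has 256 addresses
  178.67.68.0/24
  178.67.69.0/24
  178.67.70.0/24
  178.67.71.0/24
Subnets: 178.67.68.0/24, 178.67.69.0/24, 178.67.70.0/24, 178.67.71.0/24


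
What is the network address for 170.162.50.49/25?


IP:   10101010.10100010.00110010.00110001
Mask: 11111111.11111111.11111111.10000000
AND operation:
Net:  10101010.10100010.00110010.00000000
Network: 170.162.50.0/25


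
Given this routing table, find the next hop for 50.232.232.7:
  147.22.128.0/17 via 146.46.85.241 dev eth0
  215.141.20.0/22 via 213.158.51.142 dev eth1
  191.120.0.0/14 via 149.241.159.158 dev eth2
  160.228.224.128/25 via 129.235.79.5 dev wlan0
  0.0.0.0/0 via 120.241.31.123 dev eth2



Longest prefix match for 50.232.232.7:
  /17 147.22.128.0: no
  /22 215.141.20.0: no
  /14 191.120.0.0: no
  /25 160.228.224.128: no
  /0 0.0.0.0: MATCH
Selected: next-hop 120.241.31.123 via eth2 (matched /0)


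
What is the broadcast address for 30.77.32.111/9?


Network: 30.0.0.0/9
Host bits = 23
Set all host bits to 1:
Broadcast: 30.127.255.255


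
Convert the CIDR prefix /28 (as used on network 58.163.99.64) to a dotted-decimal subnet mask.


/28 means 28 network bits, 4 host bits
Binary: 11111111111111111111111111110000
Mask: 255.255.255.240


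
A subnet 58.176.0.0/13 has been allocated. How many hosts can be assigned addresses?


Host bits = 32 - 13 = 19
Total addresses = 2^19 = 524288
Usable = total - 2 (network and broadcast)
Usable hosts: 524286


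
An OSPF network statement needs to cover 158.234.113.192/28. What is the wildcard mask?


Subnet mask: 255.255.255.240
Wildcard = 255.255.255.255 - subnet mask
255 - 255 = 0
255 - 255 = 0
255 - 255 = 0
255 - 240 = 15
Wildcard: 0.0.0.15


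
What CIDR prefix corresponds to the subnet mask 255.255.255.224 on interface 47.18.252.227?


Binary: 11111111.11111111.11111111.11100000
Count leading 1s
Prefix: /27


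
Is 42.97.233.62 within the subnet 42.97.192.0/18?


Subnet network: 42.97.192.0
Test IP AND mask: 42.97.192.0
Yes, 42.97.233.62 is in 42.97.192.0/18


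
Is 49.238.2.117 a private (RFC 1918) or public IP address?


RFC 1918 private ranges:
  10.0.0.0/8 (10.0.0.0 - 10.255.255.255)
  172.16.0.0/12 (172.16.0.0 - 172.31.255.255)
  192.168.0.0/16 (192.168.0.0 - 192.168.255.255)
Public (not in any RFC 1918 range)


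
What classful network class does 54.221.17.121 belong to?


First octet: 54
Binary: 00110110
0xxxxxxx -> Class A (1-126)
Class A, default mask 255.0.0.0 (/8)


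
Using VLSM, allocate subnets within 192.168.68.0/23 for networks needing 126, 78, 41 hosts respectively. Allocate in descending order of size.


126 hosts -> /25 (126 usable): 192.168.68.0/25
78 hosts -> /25 (126 usable): 192.168.68.128/25
41 hosts -> /26 (62 usable): 192.168.69.0/26
Allocation: 192.168.68.0/25 (126 hosts, 126 usable); 192.168.68.128/25 (78 hosts, 126 usable); 192.168.69.0/26 (41 hosts, 62 usable)


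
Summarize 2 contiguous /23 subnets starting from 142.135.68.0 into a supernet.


Original prefix: /23
Number of subnets: 2 = 2^1
New prefix = 23 - 1 = 22
Supernet: 142.135.68.0/22


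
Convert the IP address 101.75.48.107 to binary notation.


101 = 01100101
75 = 01001011
48 = 00110000
107 = 01101011
Binary: 01100101.01001011.00110000.01101011


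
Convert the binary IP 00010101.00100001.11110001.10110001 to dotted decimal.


00010101 = 21
00100001 = 33
11110001 = 241
10110001 = 177
IP: 21.33.241.177


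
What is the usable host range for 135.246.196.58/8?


Network: 135.0.0.0
Broadcast: 135.255.255.255
First usable = network + 1
Last usable = broadcast - 1
Range: 135.0.0.1 to 135.255.255.254


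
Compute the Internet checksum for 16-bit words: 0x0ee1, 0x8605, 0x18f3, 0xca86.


Sum all words (with carry folding):
+ 0x0ee1 = 0x0ee1
+ 0x8605 = 0x94e6
+ 0x18f3 = 0xadd9
+ 0xca86 = 0x7860
One's complement: ~0x7860
Checksum = 0x879f


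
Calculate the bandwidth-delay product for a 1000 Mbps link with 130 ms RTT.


BDP = bandwidth * RTT
= 1000 Mbps * 130 ms
= 1000 * 1e6 * 130 / 1000 bits
= 130000000 bits
= 16250000 bytes
= 15869.1406 KB
BDP = 130000000 bits (16250000 bytes)


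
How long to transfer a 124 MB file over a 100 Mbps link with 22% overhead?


Effective throughput = 100 * (1 - 22/100) = 78 Mbps
File size in Mb = 124 * 8 = 992 Mb
Time = 992 / 78
Time = 12.7179 seconds


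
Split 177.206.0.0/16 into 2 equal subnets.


New prefix = 16 + 1 = 17
Each subnet has 32768 addresses
  177.206.0.0/17
  177.206.128.0/17
Subnets: 177.206.0.0/17, 177.206.128.0/17


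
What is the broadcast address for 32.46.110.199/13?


Network: 32.40.0.0/13
Host bits = 19
Set all host bits to 1:
Broadcast: 32.47.255.255


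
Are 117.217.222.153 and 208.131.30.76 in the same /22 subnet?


Mask: 255.255.252.0
117.217.222.153 AND mask = 117.217.220.0
208.131.30.76 AND mask = 208.131.28.0
No, different subnets (117.217.220.0 vs 208.131.28.0)


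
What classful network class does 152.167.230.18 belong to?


First octet: 152
Binary: 10011000
10xxxxxx -> Class B (128-191)
Class B, default mask 255.255.0.0 (/16)


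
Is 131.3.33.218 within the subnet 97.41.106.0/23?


Subnet network: 97.41.106.0
Test IP AND mask: 131.3.32.0
No, 131.3.33.218 is not in 97.41.106.0/23


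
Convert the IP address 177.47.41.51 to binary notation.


177 = 10110001
47 = 00101111
41 = 00101001
51 = 00110011
Binary: 10110001.00101111.00101001.00110011


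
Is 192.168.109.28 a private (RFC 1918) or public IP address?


RFC 1918 private ranges:
  10.0.0.0/8 (10.0.0.0 - 10.255.255.255)
  172.16.0.0/12 (172.16.0.0 - 172.31.255.255)
  192.168.0.0/16 (192.168.0.0 - 192.168.255.255)
Private (in 192.168.0.0/16)


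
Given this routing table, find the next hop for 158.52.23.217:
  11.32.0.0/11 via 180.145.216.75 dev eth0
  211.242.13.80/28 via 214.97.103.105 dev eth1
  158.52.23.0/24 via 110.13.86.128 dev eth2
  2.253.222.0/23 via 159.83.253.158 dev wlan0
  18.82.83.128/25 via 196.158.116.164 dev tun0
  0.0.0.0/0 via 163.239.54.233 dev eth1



Longest prefix match for 158.52.23.217:
  /11 11.32.0.0: no
  /28 211.242.13.80: no
  /24 158.52.23.0: MATCH
  /23 2.253.222.0: no
  /25 18.82.83.128: no
  /0 0.0.0.0: MATCH
Selected: next-hop 110.13.86.128 via eth2 (matched /24)


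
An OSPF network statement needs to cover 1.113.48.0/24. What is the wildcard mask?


Subnet mask: 255.255.255.0
Wildcard = 255.255.255.255 - subnet mask
255 - 255 = 0
255 - 255 = 0
255 - 255 = 0
255 - 0 = 255
Wildcard: 0.0.0.255


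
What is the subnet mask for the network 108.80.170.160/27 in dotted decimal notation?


/27 means 27 network bits, 5 host bits
Binary: 11111111111111111111111111100000
Mask: 255.255.255.224


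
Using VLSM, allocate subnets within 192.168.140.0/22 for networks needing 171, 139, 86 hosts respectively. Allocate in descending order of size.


171 hosts -> /24 (254 usable): 192.168.140.0/24
139 hosts -> /24 (254 usable): 192.168.141.0/24
86 hosts -> /25 (126 usable): 192.168.142.0/25
Allocation: 192.168.140.0/24 (171 hosts, 254 usable); 192.168.141.0/24 (139 hosts, 254 usable); 192.168.142.0/25 (86 hosts, 126 usable)


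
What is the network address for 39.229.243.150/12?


IP:   00100111.11100101.11110011.10010110
Mask: 11111111.11110000.00000000.00000000
AND operation:
Net:  00100111.11100000.00000000.00000000
Network: 39.224.0.0/12


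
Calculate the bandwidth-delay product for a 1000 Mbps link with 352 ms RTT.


BDP = bandwidth * RTT
= 1000 Mbps * 352 ms
= 1000 * 1e6 * 352 / 1000 bits
= 352000000 bits
= 44000000 bytes
= 42968.75 KB
BDP = 352000000 bits (44000000 bytes)


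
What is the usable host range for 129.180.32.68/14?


Network: 129.180.0.0
Broadcast: 129.183.255.255
First usable = network + 1
Last usable = broadcast - 1
Range: 129.180.0.1 to 129.183.255.254


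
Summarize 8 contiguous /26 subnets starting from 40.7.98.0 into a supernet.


Original prefix: /26
Number of subnets: 8 = 2^3
New prefix = 26 - 3 = 23
Supernet: 40.7.98.0/23


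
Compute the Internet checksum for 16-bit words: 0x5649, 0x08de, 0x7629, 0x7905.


Sum all words (with carry folding):
+ 0x5649 = 0x5649
+ 0x08de = 0x5f27
+ 0x7629 = 0xd550
+ 0x7905 = 0x4e56
One's complement: ~0x4e56
Checksum = 0xb1a9


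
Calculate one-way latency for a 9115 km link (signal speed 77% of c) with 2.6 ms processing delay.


Speed = 0.77 * 3e5 km/s = 231000 km/s
Propagation delay = 9115 / 231000 = 0.0395 s = 39.4589 ms
Processing delay = 2.6 ms
Total one-way latency = 42.0589 ms


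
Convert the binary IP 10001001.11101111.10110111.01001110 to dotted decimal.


10001001 = 137
11101111 = 239
10110111 = 183
01001110 = 78
IP: 137.239.183.78


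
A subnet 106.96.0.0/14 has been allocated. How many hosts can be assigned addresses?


Host bits = 32 - 14 = 18
Total addresses = 2^18 = 262144
Usable = total - 2 (network and broadcast)
Usable hosts: 262142


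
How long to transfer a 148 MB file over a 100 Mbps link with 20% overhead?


Effective throughput = 100 * (1 - 20/100) = 80 Mbps
File size in Mb = 148 * 8 = 1184 Mb
Time = 1184 / 80
Time = 14.8 seconds


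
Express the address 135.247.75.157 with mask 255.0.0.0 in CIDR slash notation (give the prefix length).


Binary: 11111111.00000000.00000000.00000000
Count leading 1s
Prefix: /8


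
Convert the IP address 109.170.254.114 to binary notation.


109 = 01101101
170 = 10101010
254 = 11111110
114 = 01110010
Binary: 01101101.10101010.11111110.01110010


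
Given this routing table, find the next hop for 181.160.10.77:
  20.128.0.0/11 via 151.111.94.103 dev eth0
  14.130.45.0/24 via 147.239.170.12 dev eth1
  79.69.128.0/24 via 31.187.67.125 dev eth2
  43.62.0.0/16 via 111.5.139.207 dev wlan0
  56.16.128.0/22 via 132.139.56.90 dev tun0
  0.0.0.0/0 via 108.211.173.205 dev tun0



Longest prefix match for 181.160.10.77:
  /11 20.128.0.0: no
  /24 14.130.45.0: no
  /24 79.69.128.0: no
  /16 43.62.0.0: no
  /22 56.16.128.0: no
  /0 0.0.0.0: MATCH
Selected: next-hop 108.211.173.205 via tun0 (matched /0)


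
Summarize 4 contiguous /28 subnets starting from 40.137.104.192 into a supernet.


Original prefix: /28
Number of subnets: 4 = 2^2
New prefix = 28 - 2 = 26
Supernet: 40.137.104.192/26


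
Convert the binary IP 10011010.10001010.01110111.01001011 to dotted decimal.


10011010 = 154
10001010 = 138
01110111 = 119
01001011 = 75
IP: 154.138.119.75


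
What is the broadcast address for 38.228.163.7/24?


Network: 38.228.163.0/24
Host bits = 8
Set all host bits to 1:
Broadcast: 38.228.163.255


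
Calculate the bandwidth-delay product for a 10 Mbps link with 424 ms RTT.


BDP = bandwidth * RTT
= 10 Mbps * 424 ms
= 10 * 1e6 * 424 / 1000 bits
= 4240000 bits
= 530000 bytes
= 517.5781 KB
BDP = 4240000 bits (530000 bytes)


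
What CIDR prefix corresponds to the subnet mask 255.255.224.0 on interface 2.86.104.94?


Binary: 11111111.11111111.11100000.00000000
Count leading 1s
Prefix: /19


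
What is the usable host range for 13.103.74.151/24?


Network: 13.103.74.0
Broadcast: 13.103.74.255
First usable = network + 1
Last usable = broadcast - 1
Range: 13.103.74.1 to 13.103.74.254


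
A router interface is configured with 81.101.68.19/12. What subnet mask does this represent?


/12 means 12 network bits, 20 host bits
Binary: 11111111111100000000000000000000
Mask: 255.240.0.0


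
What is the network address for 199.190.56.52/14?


IP:   11000111.10111110.00111000.00110100
Mask: 11111111.11111100.00000000.00000000
AND operation:
Net:  11000111.10111100.00000000.00000000
Network: 199.188.0.0/14


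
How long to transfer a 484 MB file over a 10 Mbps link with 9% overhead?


Effective throughput = 10 * (1 - 9/100) = 9.1 Mbps
File size in Mb = 484 * 8 = 3872 Mb
Time = 3872 / 9.1
Time = 425.4945 seconds


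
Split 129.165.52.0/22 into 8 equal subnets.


New prefix = 22 + 3 = 25
Each subnet has 128 addresses
  129.165.52.0/25
  129.165.52.128/25
  129.165.53.0/25
  129.165.53.128/25
  129.165.54.0/25
  129.165.54.128/25
  129.165.55.0/25
  129.165.55.128/25
Subnets: 129.165.52.0/25, 129.165.52.128/25, 129.165.53.0/25, 129.165.53.128/25, 129.165.54.0/25, 129.165.54.128/25, 129.165.55.0/25, 129.165.55.128/25


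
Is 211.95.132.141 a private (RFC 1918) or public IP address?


RFC 1918 private ranges:
  10.0.0.0/8 (10.0.0.0 - 10.255.255.255)
  172.16.0.0/12 (172.16.0.0 - 172.31.255.255)
  192.168.0.0/16 (192.168.0.0 - 192.168.255.255)
Public (not in any RFC 1918 range)


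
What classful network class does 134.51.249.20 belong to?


First octet: 134
Binary: 10000110
10xxxxxx -> Class B (128-191)
Class B, default mask 255.255.0.0 (/16)


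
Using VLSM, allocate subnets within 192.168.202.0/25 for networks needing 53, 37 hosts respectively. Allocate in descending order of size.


53 hosts -> /26 (62 usable): 192.168.202.0/26
37 hosts -> /26 (62 usable): 192.168.202.64/26
Allocation: 192.168.202.0/26 (53 hosts, 62 usable); 192.168.202.64/26 (37 hosts, 62 usable)


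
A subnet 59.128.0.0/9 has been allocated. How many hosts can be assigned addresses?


Host bits = 32 - 9 = 23
Total addresses = 2^23 = 8388608
Usable = total - 2 (network and broadcast)
Usable hosts: 8388606


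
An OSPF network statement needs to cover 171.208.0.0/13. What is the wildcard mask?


Subnet mask: 255.248.0.0
Wildcard = 255.255.255.255 - subnet mask
255 - 255 = 0
255 - 248 = 7
255 - 0 = 255
255 - 0 = 255
Wildcard: 0.7.255.255


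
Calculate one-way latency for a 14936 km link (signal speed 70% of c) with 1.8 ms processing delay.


Speed = 0.7 * 3e5 km/s = 210000 km/s
Propagation delay = 14936 / 210000 = 0.0711 s = 71.1238 ms
Processing delay = 1.8 ms
Total one-way latency = 72.9238 ms


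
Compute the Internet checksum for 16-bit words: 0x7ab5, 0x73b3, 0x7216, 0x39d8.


Sum all words (with carry folding):
+ 0x7ab5 = 0x7ab5
+ 0x73b3 = 0xee68
+ 0x7216 = 0x607f
+ 0x39d8 = 0x9a57
One's complement: ~0x9a57
Checksum = 0x65a8


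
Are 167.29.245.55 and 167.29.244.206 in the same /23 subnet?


Mask: 255.255.254.0
167.29.245.55 AND mask = 167.29.244.0
167.29.244.206 AND mask = 167.29.244.0
Yes, same subnet (167.29.244.0)


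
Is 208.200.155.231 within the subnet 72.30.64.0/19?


Subnet network: 72.30.64.0
Test IP AND mask: 208.200.128.0
No, 208.200.155.231 is not in 72.30.64.0/19


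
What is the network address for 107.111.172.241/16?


IP:   01101011.01101111.10101100.11110001
Mask: 11111111.11111111.00000000.00000000
AND operation:
Net:  01101011.01101111.00000000.00000000
Network: 107.111.0.0/16


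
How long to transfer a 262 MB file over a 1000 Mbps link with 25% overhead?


Effective throughput = 1000 * (1 - 25/100) = 750 Mbps
File size in Mb = 262 * 8 = 2096 Mb
Time = 2096 / 750
Time = 2.7947 seconds


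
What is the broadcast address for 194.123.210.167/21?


Network: 194.123.208.0/21
Host bits = 11
Set all host bits to 1:
Broadcast: 194.123.215.255


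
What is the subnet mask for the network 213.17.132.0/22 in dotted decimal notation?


/22 means 22 network bits, 10 host bits
Binary: 11111111111111111111110000000000
Mask: 255.255.252.0


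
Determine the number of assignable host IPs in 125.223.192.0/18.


Host bits = 32 - 18 = 14
Total addresses = 2^14 = 16384
Usable = total - 2 (network and broadcast)
Usable hosts: 16382


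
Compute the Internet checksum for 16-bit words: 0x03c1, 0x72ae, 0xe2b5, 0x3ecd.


Sum all words (with carry folding):
+ 0x03c1 = 0x03c1
+ 0x72ae = 0x766f
+ 0xe2b5 = 0x5925
+ 0x3ecd = 0x97f2
One's complement: ~0x97f2
Checksum = 0x680d


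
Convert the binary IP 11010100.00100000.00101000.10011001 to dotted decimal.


11010100 = 212
00100000 = 32
00101000 = 40
10011001 = 153
IP: 212.32.40.153


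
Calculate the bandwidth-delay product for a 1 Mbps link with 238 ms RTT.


BDP = bandwidth * RTT
= 1 Mbps * 238 ms
= 1 * 1e6 * 238 / 1000 bits
= 238000 bits
= 29750 bytes
= 29.0527 KB
BDP = 238000 bits (29750 bytes)


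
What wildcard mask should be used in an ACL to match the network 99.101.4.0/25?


Subnet mask: 255.255.255.128
Wildcard = 255.255.255.255 - subnet mask
255 - 255 = 0
255 - 255 = 0
255 - 255 = 0
255 - 128 = 127
Wildcard: 0.0.0.127


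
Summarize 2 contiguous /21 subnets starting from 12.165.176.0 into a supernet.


Original prefix: /21
Number of subnets: 2 = 2^1
New prefix = 21 - 1 = 20
Supernet: 12.165.176.0/20


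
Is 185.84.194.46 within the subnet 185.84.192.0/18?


Subnet network: 185.84.192.0
Test IP AND mask: 185.84.192.0
Yes, 185.84.194.46 is in 185.84.192.0/18
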